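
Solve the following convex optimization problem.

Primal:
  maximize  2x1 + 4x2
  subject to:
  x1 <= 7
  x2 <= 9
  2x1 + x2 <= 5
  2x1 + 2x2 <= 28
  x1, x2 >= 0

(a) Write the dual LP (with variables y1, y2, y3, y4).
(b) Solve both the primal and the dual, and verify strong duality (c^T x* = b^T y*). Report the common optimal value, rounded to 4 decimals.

The standard primal-dual pair for 'max c^T x s.t. A x <= b, x >= 0' is:
  Dual:  min b^T y  s.t.  A^T y >= c,  y >= 0.

So the dual LP is:
  minimize  7y1 + 9y2 + 5y3 + 28y4
  subject to:
    y1 + 2y3 + 2y4 >= 2
    y2 + y3 + 2y4 >= 4
    y1, y2, y3, y4 >= 0

Solving the primal: x* = (0, 5).
  primal value c^T x* = 20.
Solving the dual: y* = (0, 0, 4, 0).
  dual value b^T y* = 20.
Strong duality: c^T x* = b^T y*. Confirmed.

20


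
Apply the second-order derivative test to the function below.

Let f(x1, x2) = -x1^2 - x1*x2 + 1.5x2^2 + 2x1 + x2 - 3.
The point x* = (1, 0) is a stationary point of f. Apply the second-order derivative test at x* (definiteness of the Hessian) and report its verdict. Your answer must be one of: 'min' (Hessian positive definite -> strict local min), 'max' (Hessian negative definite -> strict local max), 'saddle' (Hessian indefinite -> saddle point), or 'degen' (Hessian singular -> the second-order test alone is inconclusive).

Compute the Hessian H = grad^2 f:
  H = [[-2, -1], [-1, 3]]
Verify stationarity: grad f(x*) = H x* + g = (0, 0).
Eigenvalues of H: -2.1926, 3.1926.
Eigenvalues have mixed signs, so H is indefinite -> x* is a saddle point.

saddle


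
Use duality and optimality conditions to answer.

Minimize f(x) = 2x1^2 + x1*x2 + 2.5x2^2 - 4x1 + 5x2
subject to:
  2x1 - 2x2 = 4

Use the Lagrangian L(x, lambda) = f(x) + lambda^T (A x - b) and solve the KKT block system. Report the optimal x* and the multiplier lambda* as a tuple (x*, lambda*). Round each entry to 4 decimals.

Form the Lagrangian:
  L(x, lambda) = (1/2) x^T Q x + c^T x + lambda^T (A x - b)
Stationarity (grad_x L = 0): Q x + c + A^T lambda = 0.
Primal feasibility: A x = b.

This gives the KKT block system:
  [ Q   A^T ] [ x     ]   [-c ]
  [ A    0  ] [ lambda ] = [ b ]

Solving the linear system:
  x*      = (1, -1)
  lambda* = (0.5)
  f(x*)   = -5.5

x* = (1, -1), lambda* = (0.5)


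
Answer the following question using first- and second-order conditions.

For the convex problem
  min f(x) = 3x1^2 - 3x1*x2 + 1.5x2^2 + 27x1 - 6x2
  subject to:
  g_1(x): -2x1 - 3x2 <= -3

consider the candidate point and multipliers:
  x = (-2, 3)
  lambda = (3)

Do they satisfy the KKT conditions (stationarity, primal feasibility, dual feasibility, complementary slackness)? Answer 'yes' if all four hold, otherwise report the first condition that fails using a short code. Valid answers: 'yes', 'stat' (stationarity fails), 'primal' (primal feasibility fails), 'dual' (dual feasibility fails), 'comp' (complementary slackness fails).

Gradient of f: grad f(x) = Q x + c = (6, 9)
Constraint values g_i(x) = a_i^T x - b_i:
  g_1((-2, 3)) = -2
Stationarity residual: grad f(x) + sum_i lambda_i a_i = (0, 0)
  -> stationarity OK
Primal feasibility (all g_i <= 0): OK
Dual feasibility (all lambda_i >= 0): OK
Complementary slackness (lambda_i * g_i(x) = 0 for all i): FAILS

Verdict: the first failing condition is complementary_slackness -> comp.

comp


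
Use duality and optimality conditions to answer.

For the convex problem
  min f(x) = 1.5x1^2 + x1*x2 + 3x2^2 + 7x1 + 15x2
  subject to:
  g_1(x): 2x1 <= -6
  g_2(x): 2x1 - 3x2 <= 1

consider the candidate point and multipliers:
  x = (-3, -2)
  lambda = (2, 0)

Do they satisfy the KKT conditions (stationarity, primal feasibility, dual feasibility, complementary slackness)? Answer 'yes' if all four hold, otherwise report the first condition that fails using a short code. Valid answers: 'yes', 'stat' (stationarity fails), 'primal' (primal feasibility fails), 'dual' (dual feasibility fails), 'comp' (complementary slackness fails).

Gradient of f: grad f(x) = Q x + c = (-4, 0)
Constraint values g_i(x) = a_i^T x - b_i:
  g_1((-3, -2)) = 0
  g_2((-3, -2)) = -1
Stationarity residual: grad f(x) + sum_i lambda_i a_i = (0, 0)
  -> stationarity OK
Primal feasibility (all g_i <= 0): OK
Dual feasibility (all lambda_i >= 0): OK
Complementary slackness (lambda_i * g_i(x) = 0 for all i): OK

Verdict: yes, KKT holds.

yes


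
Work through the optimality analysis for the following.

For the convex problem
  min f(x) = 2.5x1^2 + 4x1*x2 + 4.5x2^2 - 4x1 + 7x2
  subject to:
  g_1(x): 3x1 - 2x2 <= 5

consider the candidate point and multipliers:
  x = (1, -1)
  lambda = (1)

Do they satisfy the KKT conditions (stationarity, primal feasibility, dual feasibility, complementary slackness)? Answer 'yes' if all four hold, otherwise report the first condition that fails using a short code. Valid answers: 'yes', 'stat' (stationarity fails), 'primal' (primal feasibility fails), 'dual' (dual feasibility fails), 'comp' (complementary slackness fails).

Gradient of f: grad f(x) = Q x + c = (-3, 2)
Constraint values g_i(x) = a_i^T x - b_i:
  g_1((1, -1)) = 0
Stationarity residual: grad f(x) + sum_i lambda_i a_i = (0, 0)
  -> stationarity OK
Primal feasibility (all g_i <= 0): OK
Dual feasibility (all lambda_i >= 0): OK
Complementary slackness (lambda_i * g_i(x) = 0 for all i): OK

Verdict: yes, KKT holds.

yes


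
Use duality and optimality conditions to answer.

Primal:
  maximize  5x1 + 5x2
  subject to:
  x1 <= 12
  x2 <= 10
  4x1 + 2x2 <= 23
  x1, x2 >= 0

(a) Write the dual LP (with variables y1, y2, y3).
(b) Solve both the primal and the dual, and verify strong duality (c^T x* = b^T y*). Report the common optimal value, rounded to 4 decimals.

The standard primal-dual pair for 'max c^T x s.t. A x <= b, x >= 0' is:
  Dual:  min b^T y  s.t.  A^T y >= c,  y >= 0.

So the dual LP is:
  minimize  12y1 + 10y2 + 23y3
  subject to:
    y1 + 4y3 >= 5
    y2 + 2y3 >= 5
    y1, y2, y3 >= 0

Solving the primal: x* = (0.75, 10).
  primal value c^T x* = 53.75.
Solving the dual: y* = (0, 2.5, 1.25).
  dual value b^T y* = 53.75.
Strong duality: c^T x* = b^T y*. Confirmed.

53.75


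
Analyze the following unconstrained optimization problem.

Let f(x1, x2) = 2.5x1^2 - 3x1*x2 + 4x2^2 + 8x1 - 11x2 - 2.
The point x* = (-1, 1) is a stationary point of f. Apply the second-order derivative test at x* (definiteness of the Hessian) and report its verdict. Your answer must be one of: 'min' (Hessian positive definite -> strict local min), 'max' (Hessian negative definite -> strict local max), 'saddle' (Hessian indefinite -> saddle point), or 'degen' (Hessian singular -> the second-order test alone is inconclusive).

Compute the Hessian H = grad^2 f:
  H = [[5, -3], [-3, 8]]
Verify stationarity: grad f(x*) = H x* + g = (0, 0).
Eigenvalues of H: 3.1459, 9.8541.
Both eigenvalues > 0, so H is positive definite -> x* is a strict local min.

min


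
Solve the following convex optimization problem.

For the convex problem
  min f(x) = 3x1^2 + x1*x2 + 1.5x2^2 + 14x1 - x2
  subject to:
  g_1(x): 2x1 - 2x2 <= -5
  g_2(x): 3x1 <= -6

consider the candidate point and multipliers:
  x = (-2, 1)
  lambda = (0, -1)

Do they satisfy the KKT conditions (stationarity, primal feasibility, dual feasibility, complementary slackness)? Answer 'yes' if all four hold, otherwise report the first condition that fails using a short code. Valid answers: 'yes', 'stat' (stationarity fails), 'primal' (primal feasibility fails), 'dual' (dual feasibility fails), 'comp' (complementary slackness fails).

Gradient of f: grad f(x) = Q x + c = (3, 0)
Constraint values g_i(x) = a_i^T x - b_i:
  g_1((-2, 1)) = -1
  g_2((-2, 1)) = 0
Stationarity residual: grad f(x) + sum_i lambda_i a_i = (0, 0)
  -> stationarity OK
Primal feasibility (all g_i <= 0): OK
Dual feasibility (all lambda_i >= 0): FAILS
Complementary slackness (lambda_i * g_i(x) = 0 for all i): OK

Verdict: the first failing condition is dual_feasibility -> dual.

dual


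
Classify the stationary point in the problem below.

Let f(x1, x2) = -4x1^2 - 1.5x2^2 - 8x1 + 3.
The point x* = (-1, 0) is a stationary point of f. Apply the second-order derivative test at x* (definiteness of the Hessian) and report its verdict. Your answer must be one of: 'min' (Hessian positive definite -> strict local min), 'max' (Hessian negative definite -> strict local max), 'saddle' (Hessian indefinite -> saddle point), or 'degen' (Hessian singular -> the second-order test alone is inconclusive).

Compute the Hessian H = grad^2 f:
  H = [[-8, 0], [0, -3]]
Verify stationarity: grad f(x*) = H x* + g = (0, 0).
Eigenvalues of H: -8, -3.
Both eigenvalues < 0, so H is negative definite -> x* is a strict local max.

max


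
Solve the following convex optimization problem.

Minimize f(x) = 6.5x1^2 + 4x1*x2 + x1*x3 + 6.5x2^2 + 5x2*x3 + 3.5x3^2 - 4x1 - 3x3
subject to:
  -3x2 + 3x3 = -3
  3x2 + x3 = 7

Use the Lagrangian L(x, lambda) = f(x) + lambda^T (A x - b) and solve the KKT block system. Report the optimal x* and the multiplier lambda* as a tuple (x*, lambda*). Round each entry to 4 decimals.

Form the Lagrangian:
  L(x, lambda) = (1/2) x^T Q x + c^T x + lambda^T (A x - b)
Stationarity (grad_x L = 0): Q x + c + A^T lambda = 0.
Primal feasibility: A x = b.

This gives the KKT block system:
  [ Q   A^T ] [ x     ]   [-c ]
  [ A    0  ] [ lambda ] = [ b ]

Solving the linear system:
  x*      = (-0.3846, 2, 1)
  lambda* = (-0.9487, -10.7692)
  f(x*)   = 35.5385

x* = (-0.3846, 2, 1), lambda* = (-0.9487, -10.7692)


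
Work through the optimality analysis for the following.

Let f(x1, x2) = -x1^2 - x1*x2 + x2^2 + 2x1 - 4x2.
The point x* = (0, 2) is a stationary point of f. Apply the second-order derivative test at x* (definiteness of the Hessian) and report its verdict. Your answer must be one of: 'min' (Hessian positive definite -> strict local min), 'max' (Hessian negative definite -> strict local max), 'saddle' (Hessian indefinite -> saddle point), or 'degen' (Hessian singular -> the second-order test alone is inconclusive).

Compute the Hessian H = grad^2 f:
  H = [[-2, -1], [-1, 2]]
Verify stationarity: grad f(x*) = H x* + g = (0, 0).
Eigenvalues of H: -2.2361, 2.2361.
Eigenvalues have mixed signs, so H is indefinite -> x* is a saddle point.

saddle


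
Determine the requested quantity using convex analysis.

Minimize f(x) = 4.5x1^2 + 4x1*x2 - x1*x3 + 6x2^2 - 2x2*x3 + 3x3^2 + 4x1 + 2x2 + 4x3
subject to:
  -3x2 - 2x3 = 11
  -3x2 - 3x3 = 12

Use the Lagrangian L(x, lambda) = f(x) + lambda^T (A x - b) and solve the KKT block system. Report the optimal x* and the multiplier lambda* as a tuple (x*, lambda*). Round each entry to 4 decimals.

Form the Lagrangian:
  L(x, lambda) = (1/2) x^T Q x + c^T x + lambda^T (A x - b)
Stationarity (grad_x L = 0): Q x + c + A^T lambda = 0.
Primal feasibility: A x = b.

This gives the KKT block system:
  [ Q   A^T ] [ x     ]   [-c ]
  [ A    0  ] [ lambda ] = [ b ]

Solving the linear system:
  x*      = (0.7778, -3, -1)
  lambda* = (-32.1111, 22.4815)
  f(x*)   = 38.2778

x* = (0.7778, -3, -1), lambda* = (-32.1111, 22.4815)


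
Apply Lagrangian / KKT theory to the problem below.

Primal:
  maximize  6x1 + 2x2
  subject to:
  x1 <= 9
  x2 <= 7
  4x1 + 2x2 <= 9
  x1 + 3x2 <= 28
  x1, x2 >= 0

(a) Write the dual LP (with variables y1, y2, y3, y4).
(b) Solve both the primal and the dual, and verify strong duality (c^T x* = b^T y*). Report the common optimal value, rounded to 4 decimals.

The standard primal-dual pair for 'max c^T x s.t. A x <= b, x >= 0' is:
  Dual:  min b^T y  s.t.  A^T y >= c,  y >= 0.

So the dual LP is:
  minimize  9y1 + 7y2 + 9y3 + 28y4
  subject to:
    y1 + 4y3 + y4 >= 6
    y2 + 2y3 + 3y4 >= 2
    y1, y2, y3, y4 >= 0

Solving the primal: x* = (2.25, 0).
  primal value c^T x* = 13.5.
Solving the dual: y* = (0, 0, 1.5, 0).
  dual value b^T y* = 13.5.
Strong duality: c^T x* = b^T y*. Confirmed.

13.5


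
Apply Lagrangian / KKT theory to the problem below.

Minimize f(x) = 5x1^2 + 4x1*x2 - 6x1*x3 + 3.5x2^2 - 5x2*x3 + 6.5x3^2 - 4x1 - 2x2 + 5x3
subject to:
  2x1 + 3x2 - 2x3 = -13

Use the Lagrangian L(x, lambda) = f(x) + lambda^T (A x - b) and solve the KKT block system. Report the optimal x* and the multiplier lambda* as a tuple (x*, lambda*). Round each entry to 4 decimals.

Form the Lagrangian:
  L(x, lambda) = (1/2) x^T Q x + c^T x + lambda^T (A x - b)
Stationarity (grad_x L = 0): Q x + c + A^T lambda = 0.
Primal feasibility: A x = b.

This gives the KKT block system:
  [ Q   A^T ] [ x     ]   [-c ]
  [ A    0  ] [ lambda ] = [ b ]

Solving the linear system:
  x*      = (-0.2822, -4.5679, -0.6341)
  lambda* = (10.6446)
  f(x*)   = 72.7369

x* = (-0.2822, -4.5679, -0.6341), lambda* = (10.6446)


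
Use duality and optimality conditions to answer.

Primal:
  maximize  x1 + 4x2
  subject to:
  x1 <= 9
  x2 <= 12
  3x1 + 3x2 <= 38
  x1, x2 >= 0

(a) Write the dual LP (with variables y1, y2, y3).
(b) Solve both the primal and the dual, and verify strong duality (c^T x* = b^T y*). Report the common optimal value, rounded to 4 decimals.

The standard primal-dual pair for 'max c^T x s.t. A x <= b, x >= 0' is:
  Dual:  min b^T y  s.t.  A^T y >= c,  y >= 0.

So the dual LP is:
  minimize  9y1 + 12y2 + 38y3
  subject to:
    y1 + 3y3 >= 1
    y2 + 3y3 >= 4
    y1, y2, y3 >= 0

Solving the primal: x* = (0.6667, 12).
  primal value c^T x* = 48.6667.
Solving the dual: y* = (0, 3, 0.3333).
  dual value b^T y* = 48.6667.
Strong duality: c^T x* = b^T y*. Confirmed.

48.6667


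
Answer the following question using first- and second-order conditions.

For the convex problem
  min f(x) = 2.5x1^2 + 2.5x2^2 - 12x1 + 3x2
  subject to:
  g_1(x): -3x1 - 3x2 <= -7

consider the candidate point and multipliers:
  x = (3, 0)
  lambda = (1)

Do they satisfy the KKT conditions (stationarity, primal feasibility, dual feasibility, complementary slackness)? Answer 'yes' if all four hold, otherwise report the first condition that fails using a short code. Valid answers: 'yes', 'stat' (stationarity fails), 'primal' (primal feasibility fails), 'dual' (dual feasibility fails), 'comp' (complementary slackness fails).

Gradient of f: grad f(x) = Q x + c = (3, 3)
Constraint values g_i(x) = a_i^T x - b_i:
  g_1((3, 0)) = -2
Stationarity residual: grad f(x) + sum_i lambda_i a_i = (0, 0)
  -> stationarity OK
Primal feasibility (all g_i <= 0): OK
Dual feasibility (all lambda_i >= 0): OK
Complementary slackness (lambda_i * g_i(x) = 0 for all i): FAILS

Verdict: the first failing condition is complementary_slackness -> comp.

comp


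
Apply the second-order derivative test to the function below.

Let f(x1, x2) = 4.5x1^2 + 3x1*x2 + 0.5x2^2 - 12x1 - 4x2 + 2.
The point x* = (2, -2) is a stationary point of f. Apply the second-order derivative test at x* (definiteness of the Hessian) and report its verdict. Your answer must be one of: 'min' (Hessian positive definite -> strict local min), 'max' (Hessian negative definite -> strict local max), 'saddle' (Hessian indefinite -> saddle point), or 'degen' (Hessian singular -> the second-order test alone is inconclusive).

Compute the Hessian H = grad^2 f:
  H = [[9, 3], [3, 1]]
Verify stationarity: grad f(x*) = H x* + g = (0, 0).
Eigenvalues of H: 0, 10.
H has a zero eigenvalue (singular; positive semidefinite but not definite), so H is neither positive definite, negative definite, nor indefinite. The second-order test alone is inconclusive -> degen.
(Indeed, f is constant along the null direction of H through x*, so x* is not a strict local extremum.)

degen


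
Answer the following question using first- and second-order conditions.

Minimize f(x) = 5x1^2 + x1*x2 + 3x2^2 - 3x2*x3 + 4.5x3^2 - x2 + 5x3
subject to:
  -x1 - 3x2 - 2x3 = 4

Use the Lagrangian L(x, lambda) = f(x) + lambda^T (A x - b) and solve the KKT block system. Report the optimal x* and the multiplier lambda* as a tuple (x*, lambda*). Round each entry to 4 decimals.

Form the Lagrangian:
  L(x, lambda) = (1/2) x^T Q x + c^T x + lambda^T (A x - b)
Stationarity (grad_x L = 0): Q x + c + A^T lambda = 0.
Primal feasibility: A x = b.

This gives the KKT block system:
  [ Q   A^T ] [ x     ]   [-c ]
  [ A    0  ] [ lambda ] = [ b ]

Solving the linear system:
  x*      = (-0.0072, -0.6931, -0.9567)
  lambda* = (-0.7653)
  f(x*)   = -0.5144

x* = (-0.0072, -0.6931, -0.9567), lambda* = (-0.7653)


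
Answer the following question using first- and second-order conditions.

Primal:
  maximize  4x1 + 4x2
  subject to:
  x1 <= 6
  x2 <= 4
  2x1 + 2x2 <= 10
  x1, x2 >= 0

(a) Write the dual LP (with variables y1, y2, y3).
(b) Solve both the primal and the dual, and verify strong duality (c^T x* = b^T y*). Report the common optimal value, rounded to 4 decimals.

The standard primal-dual pair for 'max c^T x s.t. A x <= b, x >= 0' is:
  Dual:  min b^T y  s.t.  A^T y >= c,  y >= 0.

So the dual LP is:
  minimize  6y1 + 4y2 + 10y3
  subject to:
    y1 + 2y3 >= 4
    y2 + 2y3 >= 4
    y1, y2, y3 >= 0

Solving the primal: x* = (5, 0).
  primal value c^T x* = 20.
Solving the dual: y* = (0, 0, 2).
  dual value b^T y* = 20.
Strong duality: c^T x* = b^T y*. Confirmed.

20


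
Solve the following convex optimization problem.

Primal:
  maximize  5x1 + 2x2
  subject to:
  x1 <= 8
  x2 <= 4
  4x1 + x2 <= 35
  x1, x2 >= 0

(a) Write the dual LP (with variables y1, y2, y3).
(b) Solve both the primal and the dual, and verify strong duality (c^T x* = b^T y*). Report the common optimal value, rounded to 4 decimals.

The standard primal-dual pair for 'max c^T x s.t. A x <= b, x >= 0' is:
  Dual:  min b^T y  s.t.  A^T y >= c,  y >= 0.

So the dual LP is:
  minimize  8y1 + 4y2 + 35y3
  subject to:
    y1 + 4y3 >= 5
    y2 + y3 >= 2
    y1, y2, y3 >= 0

Solving the primal: x* = (7.75, 4).
  primal value c^T x* = 46.75.
Solving the dual: y* = (0, 0.75, 1.25).
  dual value b^T y* = 46.75.
Strong duality: c^T x* = b^T y*. Confirmed.

46.75


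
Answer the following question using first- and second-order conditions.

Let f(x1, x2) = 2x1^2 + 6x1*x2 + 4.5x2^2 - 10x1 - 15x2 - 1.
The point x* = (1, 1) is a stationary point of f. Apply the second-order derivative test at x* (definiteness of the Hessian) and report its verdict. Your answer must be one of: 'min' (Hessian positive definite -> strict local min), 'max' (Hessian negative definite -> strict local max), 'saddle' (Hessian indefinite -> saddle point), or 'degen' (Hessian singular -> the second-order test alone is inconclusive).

Compute the Hessian H = grad^2 f:
  H = [[4, 6], [6, 9]]
Verify stationarity: grad f(x*) = H x* + g = (0, 0).
Eigenvalues of H: 0, 13.
H has a zero eigenvalue (singular; positive semidefinite but not definite), so H is neither positive definite, negative definite, nor indefinite. The second-order test alone is inconclusive -> degen.
(Indeed, f is constant along the null direction of H through x*, so x* is not a strict local extremum.)

degen


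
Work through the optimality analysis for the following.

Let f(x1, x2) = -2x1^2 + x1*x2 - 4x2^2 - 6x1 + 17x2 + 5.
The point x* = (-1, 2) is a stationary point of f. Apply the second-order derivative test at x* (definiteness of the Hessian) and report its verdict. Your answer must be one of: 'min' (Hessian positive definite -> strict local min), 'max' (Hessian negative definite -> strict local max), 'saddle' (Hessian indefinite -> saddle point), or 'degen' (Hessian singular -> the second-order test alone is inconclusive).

Compute the Hessian H = grad^2 f:
  H = [[-4, 1], [1, -8]]
Verify stationarity: grad f(x*) = H x* + g = (0, 0).
Eigenvalues of H: -8.2361, -3.7639.
Both eigenvalues < 0, so H is negative definite -> x* is a strict local max.

max


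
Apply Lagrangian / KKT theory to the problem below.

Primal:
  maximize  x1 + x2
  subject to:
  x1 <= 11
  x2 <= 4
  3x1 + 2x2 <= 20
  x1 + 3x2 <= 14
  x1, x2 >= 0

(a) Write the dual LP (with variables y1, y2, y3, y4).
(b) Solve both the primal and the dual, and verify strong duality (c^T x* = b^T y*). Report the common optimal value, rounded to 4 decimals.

The standard primal-dual pair for 'max c^T x s.t. A x <= b, x >= 0' is:
  Dual:  min b^T y  s.t.  A^T y >= c,  y >= 0.

So the dual LP is:
  minimize  11y1 + 4y2 + 20y3 + 14y4
  subject to:
    y1 + 3y3 + y4 >= 1
    y2 + 2y3 + 3y4 >= 1
    y1, y2, y3, y4 >= 0

Solving the primal: x* = (4.5714, 3.1429).
  primal value c^T x* = 7.7143.
Solving the dual: y* = (0, 0, 0.2857, 0.1429).
  dual value b^T y* = 7.7143.
Strong duality: c^T x* = b^T y*. Confirmed.

7.7143


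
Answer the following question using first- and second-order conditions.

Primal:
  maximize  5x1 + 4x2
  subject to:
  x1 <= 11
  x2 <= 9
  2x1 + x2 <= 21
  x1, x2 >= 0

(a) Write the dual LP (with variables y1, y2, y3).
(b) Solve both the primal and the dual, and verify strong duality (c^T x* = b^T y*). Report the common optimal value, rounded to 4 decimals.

The standard primal-dual pair for 'max c^T x s.t. A x <= b, x >= 0' is:
  Dual:  min b^T y  s.t.  A^T y >= c,  y >= 0.

So the dual LP is:
  minimize  11y1 + 9y2 + 21y3
  subject to:
    y1 + 2y3 >= 5
    y2 + y3 >= 4
    y1, y2, y3 >= 0

Solving the primal: x* = (6, 9).
  primal value c^T x* = 66.
Solving the dual: y* = (0, 1.5, 2.5).
  dual value b^T y* = 66.
Strong duality: c^T x* = b^T y*. Confirmed.

66


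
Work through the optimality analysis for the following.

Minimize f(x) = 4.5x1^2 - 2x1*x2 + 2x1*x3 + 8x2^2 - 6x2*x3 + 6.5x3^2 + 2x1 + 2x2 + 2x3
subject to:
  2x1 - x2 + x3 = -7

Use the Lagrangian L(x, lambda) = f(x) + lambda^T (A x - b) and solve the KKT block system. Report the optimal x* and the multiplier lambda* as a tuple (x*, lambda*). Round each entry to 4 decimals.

Form the Lagrangian:
  L(x, lambda) = (1/2) x^T Q x + c^T x + lambda^T (A x - b)
Stationarity (grad_x L = 0): Q x + c + A^T lambda = 0.
Primal feasibility: A x = b.

This gives the KKT block system:
  [ Q   A^T ] [ x     ]   [-c ]
  [ A    0  ] [ lambda ] = [ b ]

Solving the linear system:
  x*      = (-3.1092, 0.0865, -0.695)
  lambda* = (13.773)
  f(x*)   = 44.4879

x* = (-3.1092, 0.0865, -0.695), lambda* = (13.773)


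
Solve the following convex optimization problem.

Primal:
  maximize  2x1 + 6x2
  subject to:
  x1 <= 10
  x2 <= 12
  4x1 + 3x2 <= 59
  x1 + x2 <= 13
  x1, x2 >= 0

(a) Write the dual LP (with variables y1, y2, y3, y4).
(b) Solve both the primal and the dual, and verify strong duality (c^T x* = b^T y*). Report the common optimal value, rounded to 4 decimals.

The standard primal-dual pair for 'max c^T x s.t. A x <= b, x >= 0' is:
  Dual:  min b^T y  s.t.  A^T y >= c,  y >= 0.

So the dual LP is:
  minimize  10y1 + 12y2 + 59y3 + 13y4
  subject to:
    y1 + 4y3 + y4 >= 2
    y2 + 3y3 + y4 >= 6
    y1, y2, y3, y4 >= 0

Solving the primal: x* = (1, 12).
  primal value c^T x* = 74.
Solving the dual: y* = (0, 4, 0, 2).
  dual value b^T y* = 74.
Strong duality: c^T x* = b^T y*. Confirmed.

74


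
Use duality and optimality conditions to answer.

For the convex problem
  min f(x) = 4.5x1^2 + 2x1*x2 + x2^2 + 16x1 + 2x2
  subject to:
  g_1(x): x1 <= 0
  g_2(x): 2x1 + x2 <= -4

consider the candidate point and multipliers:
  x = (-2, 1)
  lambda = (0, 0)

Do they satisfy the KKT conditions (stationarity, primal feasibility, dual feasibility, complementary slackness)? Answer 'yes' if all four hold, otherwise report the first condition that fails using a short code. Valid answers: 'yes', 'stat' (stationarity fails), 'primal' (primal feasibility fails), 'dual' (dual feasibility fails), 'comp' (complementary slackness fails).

Gradient of f: grad f(x) = Q x + c = (0, 0)
Constraint values g_i(x) = a_i^T x - b_i:
  g_1((-2, 1)) = -2
  g_2((-2, 1)) = 1
Stationarity residual: grad f(x) + sum_i lambda_i a_i = (0, 0)
  -> stationarity OK
Primal feasibility (all g_i <= 0): FAILS
Dual feasibility (all lambda_i >= 0): OK
Complementary slackness (lambda_i * g_i(x) = 0 for all i): OK

Verdict: the first failing condition is primal_feasibility -> primal.

primal


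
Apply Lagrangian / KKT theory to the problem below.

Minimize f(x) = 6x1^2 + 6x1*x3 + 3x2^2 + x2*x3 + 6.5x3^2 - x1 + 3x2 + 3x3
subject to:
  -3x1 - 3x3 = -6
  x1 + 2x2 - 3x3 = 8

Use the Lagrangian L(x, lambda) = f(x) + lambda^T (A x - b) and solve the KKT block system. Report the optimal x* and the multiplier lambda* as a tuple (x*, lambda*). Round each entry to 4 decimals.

Form the Lagrangian:
  L(x, lambda) = (1/2) x^T Q x + c^T x + lambda^T (A x - b)
Stationarity (grad_x L = 0): Q x + c + A^T lambda = 0.
Primal feasibility: A x = b.

This gives the KKT block system:
  [ Q   A^T ] [ x     ]   [-c ]
  [ A    0  ] [ lambda ] = [ b ]

Solving the linear system:
  x*      = (2.9024, 1.1951, -0.9024)
  lambda* = (7.9268, -4.6341)
  f(x*)   = 41.3049

x* = (2.9024, 1.1951, -0.9024), lambda* = (7.9268, -4.6341)


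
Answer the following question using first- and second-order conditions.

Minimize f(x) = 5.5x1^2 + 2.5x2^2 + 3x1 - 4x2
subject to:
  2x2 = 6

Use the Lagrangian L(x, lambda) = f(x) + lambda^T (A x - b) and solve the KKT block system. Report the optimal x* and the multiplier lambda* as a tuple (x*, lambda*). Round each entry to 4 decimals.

Form the Lagrangian:
  L(x, lambda) = (1/2) x^T Q x + c^T x + lambda^T (A x - b)
Stationarity (grad_x L = 0): Q x + c + A^T lambda = 0.
Primal feasibility: A x = b.

This gives the KKT block system:
  [ Q   A^T ] [ x     ]   [-c ]
  [ A    0  ] [ lambda ] = [ b ]

Solving the linear system:
  x*      = (-0.2727, 3)
  lambda* = (-5.5)
  f(x*)   = 10.0909

x* = (-0.2727, 3), lambda* = (-5.5)


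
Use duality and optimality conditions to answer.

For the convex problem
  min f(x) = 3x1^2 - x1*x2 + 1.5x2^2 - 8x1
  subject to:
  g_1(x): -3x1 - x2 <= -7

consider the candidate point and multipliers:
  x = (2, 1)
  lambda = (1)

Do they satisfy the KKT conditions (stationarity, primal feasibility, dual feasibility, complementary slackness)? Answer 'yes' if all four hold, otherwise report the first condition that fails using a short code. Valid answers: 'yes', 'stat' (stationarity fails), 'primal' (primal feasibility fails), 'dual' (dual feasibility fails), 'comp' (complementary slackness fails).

Gradient of f: grad f(x) = Q x + c = (3, 1)
Constraint values g_i(x) = a_i^T x - b_i:
  g_1((2, 1)) = 0
Stationarity residual: grad f(x) + sum_i lambda_i a_i = (0, 0)
  -> stationarity OK
Primal feasibility (all g_i <= 0): OK
Dual feasibility (all lambda_i >= 0): OK
Complementary slackness (lambda_i * g_i(x) = 0 for all i): OK

Verdict: yes, KKT holds.

yes


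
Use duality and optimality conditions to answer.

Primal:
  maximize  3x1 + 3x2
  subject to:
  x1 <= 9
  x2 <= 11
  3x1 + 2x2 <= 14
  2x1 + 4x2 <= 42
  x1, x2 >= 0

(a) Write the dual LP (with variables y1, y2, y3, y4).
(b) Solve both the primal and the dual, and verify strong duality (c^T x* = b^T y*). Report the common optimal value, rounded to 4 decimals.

The standard primal-dual pair for 'max c^T x s.t. A x <= b, x >= 0' is:
  Dual:  min b^T y  s.t.  A^T y >= c,  y >= 0.

So the dual LP is:
  minimize  9y1 + 11y2 + 14y3 + 42y4
  subject to:
    y1 + 3y3 + 2y4 >= 3
    y2 + 2y3 + 4y4 >= 3
    y1, y2, y3, y4 >= 0

Solving the primal: x* = (0, 7).
  primal value c^T x* = 21.
Solving the dual: y* = (0, 0, 1.5, 0).
  dual value b^T y* = 21.
Strong duality: c^T x* = b^T y*. Confirmed.

21


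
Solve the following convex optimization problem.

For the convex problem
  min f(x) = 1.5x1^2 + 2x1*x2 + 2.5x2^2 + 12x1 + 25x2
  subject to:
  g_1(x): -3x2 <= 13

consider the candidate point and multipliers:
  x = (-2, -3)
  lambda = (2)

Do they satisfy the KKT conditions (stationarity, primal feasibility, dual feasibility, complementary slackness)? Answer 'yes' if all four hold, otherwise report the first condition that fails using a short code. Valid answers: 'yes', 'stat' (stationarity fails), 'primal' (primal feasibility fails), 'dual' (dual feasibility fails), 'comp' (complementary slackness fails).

Gradient of f: grad f(x) = Q x + c = (0, 6)
Constraint values g_i(x) = a_i^T x - b_i:
  g_1((-2, -3)) = -4
Stationarity residual: grad f(x) + sum_i lambda_i a_i = (0, 0)
  -> stationarity OK
Primal feasibility (all g_i <= 0): OK
Dual feasibility (all lambda_i >= 0): OK
Complementary slackness (lambda_i * g_i(x) = 0 for all i): FAILS

Verdict: the first failing condition is complementary_slackness -> comp.

comp


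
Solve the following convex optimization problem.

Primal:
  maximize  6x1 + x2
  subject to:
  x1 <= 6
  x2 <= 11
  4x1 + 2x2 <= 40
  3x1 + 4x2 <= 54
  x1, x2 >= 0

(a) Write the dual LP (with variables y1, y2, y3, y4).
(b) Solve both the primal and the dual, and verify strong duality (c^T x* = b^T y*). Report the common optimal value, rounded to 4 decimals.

The standard primal-dual pair for 'max c^T x s.t. A x <= b, x >= 0' is:
  Dual:  min b^T y  s.t.  A^T y >= c,  y >= 0.

So the dual LP is:
  minimize  6y1 + 11y2 + 40y3 + 54y4
  subject to:
    y1 + 4y3 + 3y4 >= 6
    y2 + 2y3 + 4y4 >= 1
    y1, y2, y3, y4 >= 0

Solving the primal: x* = (6, 8).
  primal value c^T x* = 44.
Solving the dual: y* = (4, 0, 0.5, 0).
  dual value b^T y* = 44.
Strong duality: c^T x* = b^T y*. Confirmed.

44


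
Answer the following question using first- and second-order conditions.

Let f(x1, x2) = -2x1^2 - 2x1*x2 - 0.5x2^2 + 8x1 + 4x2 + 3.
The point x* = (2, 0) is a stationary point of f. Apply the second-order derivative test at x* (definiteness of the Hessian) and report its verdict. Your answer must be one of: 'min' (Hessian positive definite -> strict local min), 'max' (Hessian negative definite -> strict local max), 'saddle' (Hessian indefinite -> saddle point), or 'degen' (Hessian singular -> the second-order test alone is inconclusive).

Compute the Hessian H = grad^2 f:
  H = [[-4, -2], [-2, -1]]
Verify stationarity: grad f(x*) = H x* + g = (0, 0).
Eigenvalues of H: -5, 0.
H has a zero eigenvalue (singular; negative semidefinite but not definite), so H is neither positive definite, negative definite, nor indefinite. The second-order test alone is inconclusive -> degen.
(Indeed, f is constant along the null direction of H through x*, so x* is not a strict local extremum.)

degen


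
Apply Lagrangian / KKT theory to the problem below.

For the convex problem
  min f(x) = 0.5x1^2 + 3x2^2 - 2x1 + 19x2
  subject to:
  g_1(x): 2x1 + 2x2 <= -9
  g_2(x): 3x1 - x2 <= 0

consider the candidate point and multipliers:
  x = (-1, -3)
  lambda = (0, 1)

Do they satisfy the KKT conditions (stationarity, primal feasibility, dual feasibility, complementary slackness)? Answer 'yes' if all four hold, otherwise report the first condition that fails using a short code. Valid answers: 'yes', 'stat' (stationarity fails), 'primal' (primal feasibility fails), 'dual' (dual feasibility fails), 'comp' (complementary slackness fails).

Gradient of f: grad f(x) = Q x + c = (-3, 1)
Constraint values g_i(x) = a_i^T x - b_i:
  g_1((-1, -3)) = 1
  g_2((-1, -3)) = 0
Stationarity residual: grad f(x) + sum_i lambda_i a_i = (0, 0)
  -> stationarity OK
Primal feasibility (all g_i <= 0): FAILS
Dual feasibility (all lambda_i >= 0): OK
Complementary slackness (lambda_i * g_i(x) = 0 for all i): OK

Verdict: the first failing condition is primal_feasibility -> primal.

primal


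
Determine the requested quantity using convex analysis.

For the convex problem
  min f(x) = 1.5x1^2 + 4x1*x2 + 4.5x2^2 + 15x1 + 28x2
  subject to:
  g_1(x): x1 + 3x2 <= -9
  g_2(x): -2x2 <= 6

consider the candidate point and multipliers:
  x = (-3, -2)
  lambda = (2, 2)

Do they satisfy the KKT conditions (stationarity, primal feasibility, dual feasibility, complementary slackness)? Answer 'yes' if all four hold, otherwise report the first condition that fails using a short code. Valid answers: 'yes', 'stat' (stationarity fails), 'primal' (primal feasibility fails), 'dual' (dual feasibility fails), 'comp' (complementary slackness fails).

Gradient of f: grad f(x) = Q x + c = (-2, -2)
Constraint values g_i(x) = a_i^T x - b_i:
  g_1((-3, -2)) = 0
  g_2((-3, -2)) = -2
Stationarity residual: grad f(x) + sum_i lambda_i a_i = (0, 0)
  -> stationarity OK
Primal feasibility (all g_i <= 0): OK
Dual feasibility (all lambda_i >= 0): OK
Complementary slackness (lambda_i * g_i(x) = 0 for all i): FAILS

Verdict: the first failing condition is complementary_slackness -> comp.

comp


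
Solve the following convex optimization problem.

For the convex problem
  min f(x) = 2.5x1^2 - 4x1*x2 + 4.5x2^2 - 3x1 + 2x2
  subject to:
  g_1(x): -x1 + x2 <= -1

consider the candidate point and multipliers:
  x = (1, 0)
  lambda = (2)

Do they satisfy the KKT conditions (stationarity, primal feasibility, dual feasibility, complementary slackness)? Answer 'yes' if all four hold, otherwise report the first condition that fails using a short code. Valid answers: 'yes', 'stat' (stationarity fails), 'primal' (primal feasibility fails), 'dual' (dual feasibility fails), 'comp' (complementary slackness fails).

Gradient of f: grad f(x) = Q x + c = (2, -2)
Constraint values g_i(x) = a_i^T x - b_i:
  g_1((1, 0)) = 0
Stationarity residual: grad f(x) + sum_i lambda_i a_i = (0, 0)
  -> stationarity OK
Primal feasibility (all g_i <= 0): OK
Dual feasibility (all lambda_i >= 0): OK
Complementary slackness (lambda_i * g_i(x) = 0 for all i): OK

Verdict: yes, KKT holds.

yes


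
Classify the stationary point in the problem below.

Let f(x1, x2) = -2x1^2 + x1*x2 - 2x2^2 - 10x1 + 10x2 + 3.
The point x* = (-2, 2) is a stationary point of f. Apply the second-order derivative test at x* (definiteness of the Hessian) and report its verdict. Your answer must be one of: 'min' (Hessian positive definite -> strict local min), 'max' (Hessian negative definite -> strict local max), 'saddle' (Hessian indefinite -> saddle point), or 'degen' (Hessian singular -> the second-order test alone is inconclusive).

Compute the Hessian H = grad^2 f:
  H = [[-4, 1], [1, -4]]
Verify stationarity: grad f(x*) = H x* + g = (0, 0).
Eigenvalues of H: -5, -3.
Both eigenvalues < 0, so H is negative definite -> x* is a strict local max.

max


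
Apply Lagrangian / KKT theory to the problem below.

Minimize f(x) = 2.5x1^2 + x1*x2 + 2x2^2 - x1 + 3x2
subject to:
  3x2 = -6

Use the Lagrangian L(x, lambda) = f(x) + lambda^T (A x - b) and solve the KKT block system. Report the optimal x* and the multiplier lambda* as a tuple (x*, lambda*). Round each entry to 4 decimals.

Form the Lagrangian:
  L(x, lambda) = (1/2) x^T Q x + c^T x + lambda^T (A x - b)
Stationarity (grad_x L = 0): Q x + c + A^T lambda = 0.
Primal feasibility: A x = b.

This gives the KKT block system:
  [ Q   A^T ] [ x     ]   [-c ]
  [ A    0  ] [ lambda ] = [ b ]

Solving the linear system:
  x*      = (0.6, -2)
  lambda* = (1.4667)
  f(x*)   = 1.1

x* = (0.6, -2), lambda* = (1.4667)


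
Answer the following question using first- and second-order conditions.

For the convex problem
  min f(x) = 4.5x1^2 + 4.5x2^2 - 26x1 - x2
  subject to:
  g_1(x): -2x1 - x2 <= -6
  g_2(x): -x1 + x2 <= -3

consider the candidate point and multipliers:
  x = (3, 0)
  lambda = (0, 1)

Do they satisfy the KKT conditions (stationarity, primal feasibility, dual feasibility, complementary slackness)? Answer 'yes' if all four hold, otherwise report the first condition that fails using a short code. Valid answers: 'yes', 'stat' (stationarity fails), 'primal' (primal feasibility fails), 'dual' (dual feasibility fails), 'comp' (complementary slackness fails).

Gradient of f: grad f(x) = Q x + c = (1, -1)
Constraint values g_i(x) = a_i^T x - b_i:
  g_1((3, 0)) = 0
  g_2((3, 0)) = 0
Stationarity residual: grad f(x) + sum_i lambda_i a_i = (0, 0)
  -> stationarity OK
Primal feasibility (all g_i <= 0): OK
Dual feasibility (all lambda_i >= 0): OK
Complementary slackness (lambda_i * g_i(x) = 0 for all i): OK

Verdict: yes, KKT holds.

yes


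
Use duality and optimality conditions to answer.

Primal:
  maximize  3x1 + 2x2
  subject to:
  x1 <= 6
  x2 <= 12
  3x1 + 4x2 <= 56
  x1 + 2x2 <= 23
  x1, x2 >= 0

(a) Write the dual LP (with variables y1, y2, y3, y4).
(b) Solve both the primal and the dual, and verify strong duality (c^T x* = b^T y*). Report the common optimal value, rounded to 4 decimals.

The standard primal-dual pair for 'max c^T x s.t. A x <= b, x >= 0' is:
  Dual:  min b^T y  s.t.  A^T y >= c,  y >= 0.

So the dual LP is:
  minimize  6y1 + 12y2 + 56y3 + 23y4
  subject to:
    y1 + 3y3 + y4 >= 3
    y2 + 4y3 + 2y4 >= 2
    y1, y2, y3, y4 >= 0

Solving the primal: x* = (6, 8.5).
  primal value c^T x* = 35.
Solving the dual: y* = (2, 0, 0, 1).
  dual value b^T y* = 35.
Strong duality: c^T x* = b^T y*. Confirmed.

35


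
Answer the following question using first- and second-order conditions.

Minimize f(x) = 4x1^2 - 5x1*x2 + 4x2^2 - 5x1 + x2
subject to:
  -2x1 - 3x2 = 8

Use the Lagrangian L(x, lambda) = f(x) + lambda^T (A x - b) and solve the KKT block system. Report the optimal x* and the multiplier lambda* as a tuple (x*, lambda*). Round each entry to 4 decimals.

Form the Lagrangian:
  L(x, lambda) = (1/2) x^T Q x + c^T x + lambda^T (A x - b)
Stationarity (grad_x L = 0): Q x + c + A^T lambda = 0.
Primal feasibility: A x = b.

This gives the KKT block system:
  [ Q   A^T ] [ x     ]   [-c ]
  [ A    0  ] [ lambda ] = [ b ]

Solving the linear system:
  x*      = (-1.2012, -1.8659)
  lambda* = (-2.6402)
  f(x*)   = 12.6311

x* = (-1.2012, -1.8659), lambda* = (-2.6402)


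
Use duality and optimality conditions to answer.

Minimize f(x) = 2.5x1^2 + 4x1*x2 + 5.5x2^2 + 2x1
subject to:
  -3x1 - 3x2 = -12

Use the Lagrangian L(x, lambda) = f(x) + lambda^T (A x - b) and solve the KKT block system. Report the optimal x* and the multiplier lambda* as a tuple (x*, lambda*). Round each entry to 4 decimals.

Form the Lagrangian:
  L(x, lambda) = (1/2) x^T Q x + c^T x + lambda^T (A x - b)
Stationarity (grad_x L = 0): Q x + c + A^T lambda = 0.
Primal feasibility: A x = b.

This gives the KKT block system:
  [ Q   A^T ] [ x     ]   [-c ]
  [ A    0  ] [ lambda ] = [ b ]

Solving the linear system:
  x*      = (3.25, 0.75)
  lambda* = (7.0833)
  f(x*)   = 45.75

x* = (3.25, 0.75), lambda* = (7.0833)


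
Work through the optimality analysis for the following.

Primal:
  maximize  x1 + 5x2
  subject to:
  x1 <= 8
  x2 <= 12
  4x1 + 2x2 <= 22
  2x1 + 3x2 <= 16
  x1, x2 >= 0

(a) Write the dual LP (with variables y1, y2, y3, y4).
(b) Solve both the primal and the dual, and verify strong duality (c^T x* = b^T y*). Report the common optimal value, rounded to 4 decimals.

The standard primal-dual pair for 'max c^T x s.t. A x <= b, x >= 0' is:
  Dual:  min b^T y  s.t.  A^T y >= c,  y >= 0.

So the dual LP is:
  minimize  8y1 + 12y2 + 22y3 + 16y4
  subject to:
    y1 + 4y3 + 2y4 >= 1
    y2 + 2y3 + 3y4 >= 5
    y1, y2, y3, y4 >= 0

Solving the primal: x* = (0, 5.3333).
  primal value c^T x* = 26.6667.
Solving the dual: y* = (0, 0, 0, 1.6667).
  dual value b^T y* = 26.6667.
Strong duality: c^T x* = b^T y*. Confirmed.

26.6667


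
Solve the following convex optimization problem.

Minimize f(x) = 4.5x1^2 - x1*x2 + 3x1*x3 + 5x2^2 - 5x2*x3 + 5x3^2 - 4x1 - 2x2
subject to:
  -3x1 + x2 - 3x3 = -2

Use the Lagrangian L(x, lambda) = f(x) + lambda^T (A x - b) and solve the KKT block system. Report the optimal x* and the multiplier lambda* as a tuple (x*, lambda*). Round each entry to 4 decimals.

Form the Lagrangian:
  L(x, lambda) = (1/2) x^T Q x + c^T x + lambda^T (A x - b)
Stationarity (grad_x L = 0): Q x + c + A^T lambda = 0.
Primal feasibility: A x = b.

This gives the KKT block system:
  [ Q   A^T ] [ x     ]   [-c ]
  [ A    0  ] [ lambda ] = [ b ]

Solving the linear system:
  x*      = (0.6328, 0.2644, 0.122)
  lambda* = (0.5989)
  f(x*)   = -0.9311

x* = (0.6328, 0.2644, 0.122), lambda* = (0.5989)


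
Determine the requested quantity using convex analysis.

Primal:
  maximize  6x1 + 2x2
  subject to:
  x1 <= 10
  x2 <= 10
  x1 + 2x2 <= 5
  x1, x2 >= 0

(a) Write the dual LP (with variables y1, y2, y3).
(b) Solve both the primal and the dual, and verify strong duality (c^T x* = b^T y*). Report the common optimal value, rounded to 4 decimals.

The standard primal-dual pair for 'max c^T x s.t. A x <= b, x >= 0' is:
  Dual:  min b^T y  s.t.  A^T y >= c,  y >= 0.

So the dual LP is:
  minimize  10y1 + 10y2 + 5y3
  subject to:
    y1 + y3 >= 6
    y2 + 2y3 >= 2
    y1, y2, y3 >= 0

Solving the primal: x* = (5, 0).
  primal value c^T x* = 30.
Solving the dual: y* = (0, 0, 6).
  dual value b^T y* = 30.
Strong duality: c^T x* = b^T y*. Confirmed.

30
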